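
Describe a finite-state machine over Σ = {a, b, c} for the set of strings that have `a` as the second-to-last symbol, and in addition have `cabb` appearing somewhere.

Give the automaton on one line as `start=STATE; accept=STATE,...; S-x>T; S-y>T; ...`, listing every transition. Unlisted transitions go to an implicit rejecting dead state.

start=q0; accept=q6,q7; q0-a>q0; q0-b>q0; q0-c>q1; q1-a>q2; q1-b>q0; q1-c>q1; q2-a>q0; q2-b>q3; q2-c>q1; q3-a>q0; q3-b>q4; q3-c>q1; q4-a>q5; q4-b>q4; q4-c>q4; q5-a>q6; q5-b>q7; q5-c>q7; q6-a>q6; q6-b>q7; q6-c>q7; q7-a>q5; q7-b>q4; q7-c>q4

Build one automaton per condition and run them in lockstep. The first has 13 states tracking the last 2 symbols read; the second has 5 states tracking whether and how much of `cabb` has been seen. A product state is a pair (one from each), accepting exactly when both do. Equivalent product states are then merged.
        a   b   c  
>  q0   q0  q0  q1 
   q1   q2  q0  q1 
   q2   q0  q3  q1 
   q3   q0  q4  q1 
   q4   q5  q4  q4 
   q5   q6  q7  q7 
 * q6   q6  q7  q7 
 * q7   q5  q4  q4 
(> = start, * = accepting)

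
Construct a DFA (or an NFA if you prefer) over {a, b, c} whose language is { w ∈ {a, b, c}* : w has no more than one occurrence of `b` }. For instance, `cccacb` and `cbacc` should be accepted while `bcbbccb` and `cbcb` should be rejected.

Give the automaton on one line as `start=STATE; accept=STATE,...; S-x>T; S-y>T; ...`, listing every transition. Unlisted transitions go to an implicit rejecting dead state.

start=q0; accept=q0,q1; q0-a>q0; q0-b>q1; q0-c>q0; q1-a>q1; q1-b>q2; q1-c>q1; q2-a>q2; q2-b>q2; q2-c>q2

Count `b`s, saturating at 2: state q0 means no `b` yet, q1 means one `b` seen, q2 means more than one. Each `b` increments (capped at q2); other symbols loop. Accept from {q0, q1}.
With 3 states:
        a   b   c  
>* q0   q0  q1  q0 
 * q1   q1  q2  q1 
   q2   q2  q2  q2 
(> = start, * = accepting)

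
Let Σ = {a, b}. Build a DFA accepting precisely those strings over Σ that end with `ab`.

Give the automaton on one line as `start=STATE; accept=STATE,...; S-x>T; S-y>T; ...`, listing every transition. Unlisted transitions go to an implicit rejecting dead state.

Remember how much of `ab` the current input suffix matches. State q0 means no match yet; q1 means the last symbol is `a`; q2 means the last 2 symbols are `ab`. Only q2 accepts. On a mismatch, fall back to the longest proper suffix that is still a prefix of `ab`.
A 3-state machine:
        a   b  
>  q0   q1  q0 
   q1   q1  q2 
 * q2   q1  q0 
(> = start, * = accepting)

start=q0; accept=q2; q0-a>q1; q0-b>q0; q1-a>q1; q1-b>q2; q2-a>q1; q2-b>q0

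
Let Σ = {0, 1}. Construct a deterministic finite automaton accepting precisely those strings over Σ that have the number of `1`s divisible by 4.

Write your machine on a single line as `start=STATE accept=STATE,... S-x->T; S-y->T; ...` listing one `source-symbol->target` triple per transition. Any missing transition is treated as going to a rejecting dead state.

start=q0; accept=q0; q0-0->q0; q0-1->q1; q1-0->q1; q1-1->q2; q2-0->q2; q2-1->q3; q3-0->q3; q3-1->q0

The only thing that matters is how many `1`s have appeared, reduced mod 4. Use one state per residue: q0 for 0, …, q3 for 3. Reading `1` moves to the next residue; anything else stays put. q0 is accepting.
4 states suffice.
        0   1  
>* q0   q0  q1 
   q1   q1  q2 
   q2   q2  q3 
   q3   q3  q0 
(> = start, * = accepting)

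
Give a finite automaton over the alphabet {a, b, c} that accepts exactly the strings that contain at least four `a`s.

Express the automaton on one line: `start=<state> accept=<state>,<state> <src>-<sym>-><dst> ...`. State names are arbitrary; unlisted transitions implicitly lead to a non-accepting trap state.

start=s0 accept=s4,s5 s0-a->s1 s0-b->s0 s0-c->s0 s1-a->s2 s1-b->s1 s1-c->s1 s2-a->s3 s2-b->s2 s2-c->s2 s3-a->s4 s3-b->s3 s3-c->s3 s4-a->s5 s4-b->s4 s4-c->s4 s5-a->s5 s5-b->s5 s5-c->s5

Count `a`s, saturating at 5: states s0 through s4 mean 0 through 4 `a`s seen; s5 means more than 4. Each `a` increments (capped at s5); other symbols loop. Accept from {s4, s5}.
A 6-state machine:
        a   b   c  
>  s0   s1  s0  s0 
   s1   s2  s1  s1 
   s2   s3  s2  s2 
   s3   s4  s3  s3 
 * s4   s5  s4  s4 
 * s5   s5  s5  s5 
(> = start, * = accepting)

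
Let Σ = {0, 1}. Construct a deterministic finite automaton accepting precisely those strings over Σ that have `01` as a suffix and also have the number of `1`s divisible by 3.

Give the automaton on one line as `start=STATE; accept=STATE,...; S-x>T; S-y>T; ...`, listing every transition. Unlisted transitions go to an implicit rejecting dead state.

start=S0; accept=S4; S0-0>S0; S0-1>S1; S1-0>S1; S1-1>S2; S2-0>S3; S2-1>S0; S3-0>S3; S3-1>S4; S4-0>S0; S4-1>S1

Handle the two conditions separately and then intersect. One (3 states) tracks how much of the suffix `01` has currently been matched; the other (3 states) tracks the count of `1`s modulo 3. Each combined state is a pair, one component from each; accept when both components accept. Equivalent product states are then merged.
        0   1  
>  S0   S0  S1 
   S1   S1  S2 
   S2   S3  S0 
   S3   S3  S4 
 * S4   S0  S1 
(> = start, * = accepting)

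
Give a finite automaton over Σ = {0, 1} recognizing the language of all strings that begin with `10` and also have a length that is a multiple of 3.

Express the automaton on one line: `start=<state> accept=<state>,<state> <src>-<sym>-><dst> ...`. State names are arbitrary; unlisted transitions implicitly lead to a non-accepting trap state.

Build one automaton per condition and run them in lockstep. One (4 states) tracks whether the input so far still matches the prefix `10`; the other (3 states) tracks the input length modulo 3. Each combined state is a pair, one component from each; accept when both components accept. After merging equivalent states the machine shrinks.
A 6-state machine:
        0   1  
>  S0   S1  S2 
   S1   S1  S1 
   S2   S3  S1 
   S3   S4  S4 
 * S4   S5  S5 
   S5   S3  S3 
(> = start, * = accepting)

start=S0 accept=S4 S0-0->S1 S0-1->S2 S1-0->S1 S1-1->S1 S2-0->S3 S2-1->S1 S3-0->S4 S3-1->S4 S4-0->S5 S4-1->S5 S5-0->S3 S5-1->S3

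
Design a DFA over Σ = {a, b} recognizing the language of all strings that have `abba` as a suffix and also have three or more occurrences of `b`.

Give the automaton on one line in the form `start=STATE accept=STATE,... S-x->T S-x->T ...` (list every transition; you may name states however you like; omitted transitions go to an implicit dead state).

Build one automaton per condition and run them in lockstep. One (5 states) tracks how much of the suffix `abba` has currently been matched; the other (5 states) tracks the count of `b`s, saturating at 4. Each combined state is a pair, one component from each; accept when both components accept. Minimizing collapses redundant product states.
A 6-state machine:
        a   b  
>  S0   S0  S1 
   S1   S2  S1 
   S2   S2  S3 
   S3   S2  S4 
   S4   S5  S1 
 * S5   S2  S3 
(> = start, * = accepting)

start=S0 accept=S5 S0-a->S0 S0-b->S1 S1-a->S2 S1-b->S1 S2-a->S2 S2-b->S3 S3-a->S2 S3-b->S4 S4-a->S5 S4-b->S1 S5-a->S2 S5-b->S3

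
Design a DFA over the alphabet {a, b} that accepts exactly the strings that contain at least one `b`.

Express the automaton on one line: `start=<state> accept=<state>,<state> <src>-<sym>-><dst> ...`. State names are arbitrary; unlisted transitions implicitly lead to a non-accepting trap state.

Count `b`s, saturating at 2: state q0 means no `b` yet, q1 means one `b` seen, q2 means more than one. Each `b` increments (capped at q2); other symbols loop. Accept from {q1, q2}.
With 3 states:
        a   b  
>  q0   q0  q1 
 * q1   q1  q2 
 * q2   q2  q2 
(> = start, * = accepting)

start=q0 accept=q1,q2 q0-a->q0 q0-b->q1 q1-a->q1 q1-b->q2 q2-a->q2 q2-b->q2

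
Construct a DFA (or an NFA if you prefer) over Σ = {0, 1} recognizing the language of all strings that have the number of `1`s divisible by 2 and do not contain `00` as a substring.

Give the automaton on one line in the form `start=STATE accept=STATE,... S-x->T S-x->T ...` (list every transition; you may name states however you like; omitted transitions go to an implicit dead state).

Handle the two conditions separately and then intersect. The first has 2 states tracking the count of `1`s modulo 2; the second has 3 states tracking partial matches of the forbidden pattern `00`. A product state is a pair (one from each), accepting exactly when both do. Equivalent product states are then merged.
With 5 states:
        0   1  
>* S0   S1  S2 
 * S1   S3  S2 
   S2   S4  S0 
   S3   S3  S3 
   S4   S3  S0 
(> = start, * = accepting)

start=S0 accept=S0,S1 S0-0->S1 S0-1->S2 S1-0->S3 S1-1->S2 S2-0->S4 S2-1->S0 S3-0->S3 S3-1->S3 S4-0->S3 S4-1->S0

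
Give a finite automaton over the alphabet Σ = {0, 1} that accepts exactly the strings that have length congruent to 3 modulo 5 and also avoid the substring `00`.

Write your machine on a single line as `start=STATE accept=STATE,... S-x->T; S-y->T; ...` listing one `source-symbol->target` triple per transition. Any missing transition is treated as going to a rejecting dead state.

start=q0; accept=q7,q8; q0-0->q1; q0-1->q2; q1-0->q3; q1-1->q4; q2-0->q5; q2-1->q4; q3-0->q6; q3-1->q6; q4-0->q7; q4-1->q8; q5-0->q6; q5-1->q8; q6-0->q9; q6-1->q9; q7-0->q9; q7-1->q10; q8-0->q11; q8-1->q10; q9-0->q12; q9-1->q12; q10-0->q13; q10-1->q0; q11-0->q12; q11-1->q0; q12-0->q14; q12-1->q14; q13-0->q14; q13-1->q2; q14-0->q3; q14-1->q3

Run two small machines in parallel and take their product. One (5 states) tracks the input length modulo 5; the other (3 states) tracks partial matches of the forbidden pattern `00`. Each combined state is a pair, one component from each; accept when both components accept.
With 15 states:
          0    1  
>  q0     q1   q2 
   q1     q3   q4 
   q2     q5   q4 
   q3     q6   q6 
   q4     q7   q8 
   q5     q6   q8 
   q6     q9   q9 
 * q7     q9  q10 
 * q8    q11  q10 
   q9    q12  q12 
   q10   q13   q0 
   q11   q12   q0 
   q12   q14  q14 
   q13   q14   q2 
   q14    q3   q3 
(> = start, * = accepting)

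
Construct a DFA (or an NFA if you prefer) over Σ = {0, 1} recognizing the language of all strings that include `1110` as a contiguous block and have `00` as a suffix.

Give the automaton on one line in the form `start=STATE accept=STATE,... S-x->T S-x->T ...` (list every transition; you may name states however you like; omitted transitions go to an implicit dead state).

start=q0 accept=q5 q0-0->q0 q0-1->q1 q1-0->q0 q1-1->q2 q2-0->q0 q2-1->q3 q3-0->q4 q3-1->q3 q4-0->q5 q4-1->q3 q5-0->q5 q5-1->q3

Handle the two conditions separately and then intersect. The first has 5 states tracking whether and how much of `1110` has been seen; the second has 3 states tracking how much of the suffix `00` has currently been matched. A product state is a pair (one from each), accepting exactly when both do. Equivalent product states are then merged.
With 6 states:
        0   1  
>  q0   q0  q1 
   q1   q0  q2 
   q2   q0  q3 
   q3   q4  q3 
   q4   q5  q3 
 * q5   q5  q3 
(> = start, * = accepting)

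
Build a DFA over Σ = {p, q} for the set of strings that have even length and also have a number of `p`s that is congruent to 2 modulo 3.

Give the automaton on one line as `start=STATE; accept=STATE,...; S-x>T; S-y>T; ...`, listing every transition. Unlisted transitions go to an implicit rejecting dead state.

Handle the two conditions separately and then intersect. One (2 states) tracks the input length modulo 2; the other (3 states) tracks the count of `p`s modulo 3. Each combined state is a pair, one component from each; accept when both components accept.
With 6 states:
       p  q 
>  A   B  C 
   B   D  E 
   C   E  A 
 * D   C  F 
   E   F  B 
   F   A  D 
(> = start, * = accepting)

start=A; accept=D; A-p>B; A-q>C; B-p>D; B-q>E; C-p>E; C-q>A; D-p>C; D-q>F; E-p>F; E-q>B; F-p>A; F-q>D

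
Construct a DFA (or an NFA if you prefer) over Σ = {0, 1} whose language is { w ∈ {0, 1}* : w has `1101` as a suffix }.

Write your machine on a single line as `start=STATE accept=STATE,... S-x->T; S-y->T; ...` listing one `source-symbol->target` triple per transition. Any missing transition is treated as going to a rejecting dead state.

Let each state record the length of the longest suffix of the input read so far that is also a prefix of `1101`. s1 means the last symbol is `1`; s2 means the last 2 symbols are `11`; s3 means the last 3 symbols are `110`; s4 means the last 4 symbols are `1101`. Accept only at s4, where the string currently ends in `1101`.
With 5 states:
        0   1  
>  s0   s0  s1 
   s1   s0  s2 
   s2   s3  s2 
   s3   s0  s4 
 * s4   s0  s2 
(> = start, * = accepting)

start=s0; accept=s4; s0-0->s0; s0-1->s1; s1-0->s0; s1-1->s2; s2-0->s3; s2-1->s2; s3-0->s0; s3-1->s4; s4-0->s0; s4-1->s2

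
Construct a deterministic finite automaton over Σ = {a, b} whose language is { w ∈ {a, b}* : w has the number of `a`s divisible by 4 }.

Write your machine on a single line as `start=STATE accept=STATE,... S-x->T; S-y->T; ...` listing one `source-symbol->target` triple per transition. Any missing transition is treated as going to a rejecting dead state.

start=s0; accept=s0; s0-a->s1; s0-b->s0; s1-a->s2; s1-b->s1; s2-a->s3; s2-b->s2; s3-a->s0; s3-b->s3

The only thing that matters is how many `a`s have appeared, reduced mod 4. Use one state per residue: s0 for 0, …, s3 for 3. Reading `a` moves to the next residue; anything else stays put. s0 is accepting.
4 states suffice.
        a   b  
>* s0   s1  s0 
   s1   s2  s1 
   s2   s3  s2 
   s3   s0  s3 
(> = start, * = accepting)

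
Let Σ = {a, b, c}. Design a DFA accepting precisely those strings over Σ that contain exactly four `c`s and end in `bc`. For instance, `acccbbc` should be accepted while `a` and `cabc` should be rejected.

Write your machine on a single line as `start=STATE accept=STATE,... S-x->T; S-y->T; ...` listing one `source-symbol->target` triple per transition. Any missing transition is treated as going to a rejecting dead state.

start=q0; accept=q6; q0-a->q0; q0-b->q0; q0-c->q1; q1-a->q1; q1-b->q1; q1-c->q2; q2-a->q2; q2-b->q2; q2-c->q3; q3-a->q3; q3-b->q4; q3-c->q5; q4-a->q3; q4-b->q4; q4-c->q6; q5-a->q5; q5-b->q5; q5-c->q5; q6-a->q5; q6-b->q5; q6-c->q5

Run two small machines in parallel and take their product. One (6 states) tracks the count of `c`s, saturating at 5; the other (3 states) tracks how much of the suffix `bc` has currently been matched. Each combined state is a pair, one component from each; accept when both components accept. After merging equivalent states the machine shrinks.
A 7-state machine:
        a   b   c  
>  q0   q0  q0  q1 
   q1   q1  q1  q2 
   q2   q2  q2  q3 
   q3   q3  q4  q5 
   q4   q3  q4  q6 
   q5   q5  q5  q5 
 * q6   q5  q5  q5 
(> = start, * = accepting)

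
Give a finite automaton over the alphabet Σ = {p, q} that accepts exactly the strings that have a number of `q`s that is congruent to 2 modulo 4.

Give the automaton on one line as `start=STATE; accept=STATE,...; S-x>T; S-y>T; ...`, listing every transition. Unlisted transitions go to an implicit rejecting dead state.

Keep the running count of `q`s modulo 4: each `q` advances along the cycle s0 → s1 → s2 → s3 → s0 while other symbols loop. Accept at s2.
4 states suffice.
        p   q  
>  s0   s0  s1 
   s1   s1  s2 
 * s2   s2  s3 
   s3   s3  s0 
(> = start, * = accepting)

start=s0; accept=s2; s0-p>s0; s0-q>s1; s1-p>s1; s1-q>s2; s2-p>s2; s2-q>s3; s3-p>s3; s3-q>s0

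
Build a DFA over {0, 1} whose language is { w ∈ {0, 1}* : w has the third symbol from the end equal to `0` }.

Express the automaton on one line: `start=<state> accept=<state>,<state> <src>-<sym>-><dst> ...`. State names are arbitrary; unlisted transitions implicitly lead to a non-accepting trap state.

start=s0 accept=s7,s8,s9,s10 s0-0->s1 s0-1->s2 s1-0->s3 s1-1->s4 s2-0->s5 s2-1->s6 s3-0->s7 s3-1->s8 s4-0->s9 s4-1->s10 s5-0->s11 s5-1->s12 s6-0->s13 s6-1->s14 s7-0->s7 s7-1->s8 s8-0->s9 s8-1->s10 s9-0->s11 s9-1->s12 s10-0->s13 s10-1->s14 s11-0->s7 s11-1->s8 s12-0->s9 s12-1->s10 s13-0->s11 s13-1->s12 s14-0->s13 s14-1->s14

Because acceptance depends on a position counted from the end, the machine has to buffer the most recent 3 symbols. Make each state the string of the last up-to-3 symbols read; on input `x` shift the window left and append `x`. Accept when the buffered window has length 3 and begins with `0`.
15 states suffice.
          0    1  
>  s0     s1   s2 
   s1     s3   s4 
   s2     s5   s6 
   s3     s7   s8 
   s4     s9  s10 
   s5    s11  s12 
   s6    s13  s14 
 * s7     s7   s8 
 * s8     s9  s10 
 * s9    s11  s12 
 * s10   s13  s14 
   s11    s7   s8 
   s12    s9  s10 
   s13   s11  s12 
   s14   s13  s14 
(> = start, * = accepting)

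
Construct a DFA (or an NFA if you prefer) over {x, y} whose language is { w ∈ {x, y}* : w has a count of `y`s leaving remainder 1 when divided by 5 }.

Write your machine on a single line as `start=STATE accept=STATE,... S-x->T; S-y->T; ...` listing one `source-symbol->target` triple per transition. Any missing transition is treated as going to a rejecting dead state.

Keep the running count of `y`s modulo 5: each `y` advances along the cycle A → B → C → D → E → A while other symbols loop. Accept at B.
With 5 states:
       x  y 
>  A   A  B 
 * B   B  C 
   C   C  D 
   D   D  E 
   E   E  A 
(> = start, * = accepting)

start=A; accept=B; A-x->A; A-y->B; B-x->B; B-y->C; C-x->C; C-y->D; D-x->D; D-y->E; E-x->E; E-y->A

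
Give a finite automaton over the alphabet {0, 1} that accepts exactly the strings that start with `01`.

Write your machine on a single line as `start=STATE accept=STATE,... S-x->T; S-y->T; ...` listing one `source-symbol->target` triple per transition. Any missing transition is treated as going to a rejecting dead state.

Check the first 2 symbols one by one: A through B record how many have matched `01` so far; any wrong symbol goes to the dead state D. After all 2 match we enter the accepting sink C.
A 4-state machine:
       0  1 
>  A   B  D 
   B   D  C 
 * C   C  C 
   D   D  D 
(> = start, * = accepting)

start=A; accept=C; A-0->B; A-1->D; B-0->D; B-1->C; C-0->C; C-1->C; D-0->D; D-1->D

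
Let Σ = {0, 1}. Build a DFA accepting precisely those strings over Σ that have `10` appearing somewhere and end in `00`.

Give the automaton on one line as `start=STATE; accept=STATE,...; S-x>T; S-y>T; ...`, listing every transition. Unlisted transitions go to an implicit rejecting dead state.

Build one automaton per condition and run them in lockstep. One (3 states) tracks whether and how much of `10` has been seen; the other (3 states) tracks how much of the suffix `00` has currently been matched. Each combined state is a pair, one component from each; accept when both components accept. Minimizing collapses redundant product states.
With 4 states:
        0   1  
>  q0   q0  q1 
   q1   q2  q1 
   q2   q3  q1 
 * q3   q3  q1 
(> = start, * = accepting)

start=q0; accept=q3; q0-0>q0; q0-1>q1; q1-0>q2; q1-1>q1; q2-0>q3; q2-1>q1; q3-0>q3; q3-1>q1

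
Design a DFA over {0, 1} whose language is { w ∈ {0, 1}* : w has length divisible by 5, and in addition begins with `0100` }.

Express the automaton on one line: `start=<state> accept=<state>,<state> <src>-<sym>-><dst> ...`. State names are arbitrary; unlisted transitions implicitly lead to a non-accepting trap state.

Run two small machines in parallel and take their product. The first has 5 states tracking the input length modulo 5; the second has 6 states tracking whether the input so far still matches the prefix `0100`. A product state is a pair (one from each), accepting exactly when both do. Equivalent product states are then merged.
With 10 states:
        0   1  
>  q0   q1  q2 
   q1   q2  q3 
   q2   q2  q2 
   q3   q4  q2 
   q4   q5  q2 
   q5   q6  q6 
 * q6   q7  q7 
   q7   q8  q8 
   q8   q9  q9 
   q9   q5  q5 
(> = start, * = accepting)

start=q0 accept=q6 q0-0->q1 q0-1->q2 q1-0->q2 q1-1->q3 q2-0->q2 q2-1->q2 q3-0->q4 q3-1->q2 q4-0->q5 q4-1->q2 q5-0->q6 q5-1->q6 q6-0->q7 q6-1->q7 q7-0->q8 q7-1->q8 q8-0->q9 q8-1->q9 q9-0->q5 q9-1->q5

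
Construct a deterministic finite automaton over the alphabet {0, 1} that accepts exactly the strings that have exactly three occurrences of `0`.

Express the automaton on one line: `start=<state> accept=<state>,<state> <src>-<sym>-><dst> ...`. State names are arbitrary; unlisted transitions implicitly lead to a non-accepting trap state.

start=q0 accept=q3 q0-0->q1 q0-1->q0 q1-0->q2 q1-1->q1 q2-0->q3 q2-1->q2 q3-0->q4 q3-1->q3 q4-0->q4 q4-1->q4

Only the number of `0`s matters, and only up to 4. Make a chain q0 → q1 → q2 → q3 → q4 advanced by each `0` (with q4 absorbing); every other symbol self-loops. The accepting set is {q3}.
5 states suffice.
        0   1  
>  q0   q1  q0 
   q1   q2  q1 
   q2   q3  q2 
 * q3   q4  q3 
   q4   q4  q4 
(> = start, * = accepting)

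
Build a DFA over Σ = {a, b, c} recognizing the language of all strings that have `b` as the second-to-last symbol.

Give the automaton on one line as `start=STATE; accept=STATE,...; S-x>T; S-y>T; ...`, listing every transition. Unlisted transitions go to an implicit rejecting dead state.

start=S0; accept=S7,S8,S9; S0-a>S1; S0-b>S2; S0-c>S3; S1-a>S4; S1-b>S5; S1-c>S6; S2-a>S7; S2-b>S8; S2-c>S9; S3-a>S10; S3-b>S11; S3-c>S12; S4-a>S4; S4-b>S5; S4-c>S6; S5-a>S7; S5-b>S8; S5-c>S9; S6-a>S10; S6-b>S11; S6-c>S12; S7-a>S4; S7-b>S5; S7-c>S6; S8-a>S7; S8-b>S8; S8-c>S9; S9-a>S10; S9-b>S11; S9-c>S12; S10-a>S4; S10-b>S5; S10-c>S6; S11-a>S7; S11-b>S8; S11-c>S9; S12-a>S10; S12-b>S11; S12-c>S12

A DFA must remember the last 2 symbols (since which symbol is second-to-last isn't known until the input ends). Use one state per possible window of the last ≤2 symbols; accept from those whose window starts with `b`.
13 states suffice.
          a    b    c  
>  S0     S1   S2   S3 
   S1     S4   S5   S6 
   S2     S7   S8   S9 
   S3    S10  S11  S12 
   S4     S4   S5   S6 
   S5     S7   S8   S9 
   S6    S10  S11  S12 
 * S7     S4   S5   S6 
 * S8     S7   S8   S9 
 * S9    S10  S11  S12 
   S10    S4   S5   S6 
   S11    S7   S8   S9 
   S12   S10  S11  S12 
(> = start, * = accepting)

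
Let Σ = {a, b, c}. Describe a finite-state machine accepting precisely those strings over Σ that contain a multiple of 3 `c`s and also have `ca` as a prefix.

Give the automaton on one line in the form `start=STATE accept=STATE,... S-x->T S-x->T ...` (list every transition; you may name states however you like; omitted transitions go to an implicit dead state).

Build one automaton per condition and run them in lockstep. One (3 states) tracks the count of `c`s modulo 3; the other (4 states) tracks whether the input so far still matches the prefix `ca`. Each combined state is a pair, one component from each; accept when both components accept. Minimizing collapses redundant product states.
        a   b   c  
>  S0   S1  S1  S2 
   S1   S1  S1  S1 
   S2   S3  S1  S1 
   S3   S3  S3  S4 
   S4   S4  S4  S5 
 * S5   S5  S5  S3 
(> = start, * = accepting)

start=S0 accept=S5 S0-a->S1 S0-b->S1 S0-c->S2 S1-a->S1 S1-b->S1 S1-c->S1 S2-a->S3 S2-b->S1 S2-c->S1 S3-a->S3 S3-b->S3 S3-c->S4 S4-a->S4 S4-b->S4 S4-c->S5 S5-a->S5 S5-b->S5 S5-c->S3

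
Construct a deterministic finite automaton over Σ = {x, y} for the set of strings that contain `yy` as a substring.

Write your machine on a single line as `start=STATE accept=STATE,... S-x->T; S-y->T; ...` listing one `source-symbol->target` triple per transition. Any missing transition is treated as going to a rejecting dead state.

start=A; accept=C; A-x->A; A-y->B; B-x->A; B-y->C; C-x->C; C-y->C

Track how much of `yy` has been matched so far: state A is no progress, C is the absorbing accept state reached once `yy` has occurred. Intermediate states record partial matches; on a mismatch, fall back to the longest reusable overlap.
       x  y 
>  A   A  B 
   B   A  C 
 * C   C  C 
(> = start, * = accepting)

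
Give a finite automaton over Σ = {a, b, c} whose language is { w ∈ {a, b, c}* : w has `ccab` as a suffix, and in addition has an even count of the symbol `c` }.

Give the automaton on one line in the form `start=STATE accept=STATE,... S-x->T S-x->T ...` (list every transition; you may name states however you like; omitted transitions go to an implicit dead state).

Handle the two conditions separately and then intersect. One (5 states) tracks how much of the suffix `ccab` has currently been matched; the other (2 states) tracks the count of `c`s modulo 2. Each combined state is a pair, one component from each; accept when both components accept.
        a   b   c  
>  S0   S0  S0  S1 
   S1   S2  S2  S3 
   S2   S2  S2  S4 
   S3   S5  S0  S6 
   S4   S0  S0  S6 
   S5   S0  S7  S1 
   S6   S8  S2  S3 
 * S7   S0  S0  S1 
   S8   S2  S9  S4 
   S9   S2  S2  S4 
(> = start, * = accepting)

start=S0 accept=S7 S0-a->S0 S0-b->S0 S0-c->S1 S1-a->S2 S1-b->S2 S1-c->S3 S2-a->S2 S2-b->S2 S2-c->S4 S3-a->S5 S3-b->S0 S3-c->S6 S4-a->S0 S4-b->S0 S4-c->S6 S5-a->S0 S5-b->S7 S5-c->S1 S6-a->S8 S6-b->S2 S6-c->S3 S7-a->S0 S7-b->S0 S7-c->S1 S8-a->S2 S8-b->S9 S8-c->S4 S9-a->S2 S9-b->S2 S9-c->S4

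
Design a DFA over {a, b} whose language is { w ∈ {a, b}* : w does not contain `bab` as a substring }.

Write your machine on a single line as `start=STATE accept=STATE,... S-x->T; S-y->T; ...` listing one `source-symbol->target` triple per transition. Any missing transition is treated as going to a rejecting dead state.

start=s0; accept=s0,s1,s2; s0-a->s0; s0-b->s1; s1-a->s2; s1-b->s1; s2-a->s0; s2-b->s3; s3-a->s3; s3-b->s3

Track partial matches of the forbidden pattern `bab`. State s3 is a dead state reached once `bab` has occurred; every other state accepts. s0 means no part of `bab` is currently matched.
        a   b  
>* s0   s0  s1 
 * s1   s2  s1 
 * s2   s0  s3 
   s3   s3  s3 
(> = start, * = accepting)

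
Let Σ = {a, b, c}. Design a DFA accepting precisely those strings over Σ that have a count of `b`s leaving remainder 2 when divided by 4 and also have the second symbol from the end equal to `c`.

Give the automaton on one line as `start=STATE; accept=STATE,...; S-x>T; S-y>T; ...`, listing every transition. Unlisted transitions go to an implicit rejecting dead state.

Build one automaton per condition and run them in lockstep. One (4 states) tracks the count of `b`s modulo 4; the other (13 states) tracks the last 2 symbols read. Each combined state is a pair, one component from each; accept when both components accept. Minimizing collapses redundant product states.
With 8 states:
        a   b   c  
>  q0   q0  q1  q0 
   q1   q1  q2  q3 
   q2   q2  q4  q5 
   q3   q1  q6  q3 
   q4   q4  q0  q4 
   q5   q6  q4  q7 
 * q6   q2  q4  q5 
 * q7   q6  q4  q7 
(> = start, * = accepting)

start=q0; accept=q6,q7; q0-a>q0; q0-b>q1; q0-c>q0; q1-a>q1; q1-b>q2; q1-c>q3; q2-a>q2; q2-b>q4; q2-c>q5; q3-a>q1; q3-b>q6; q3-c>q3; q4-a>q4; q4-b>q0; q4-c>q4; q5-a>q6; q5-b>q4; q5-c>q7; q6-a>q2; q6-b>q4; q6-c>q5; q7-a>q6; q7-b>q4; q7-c>q7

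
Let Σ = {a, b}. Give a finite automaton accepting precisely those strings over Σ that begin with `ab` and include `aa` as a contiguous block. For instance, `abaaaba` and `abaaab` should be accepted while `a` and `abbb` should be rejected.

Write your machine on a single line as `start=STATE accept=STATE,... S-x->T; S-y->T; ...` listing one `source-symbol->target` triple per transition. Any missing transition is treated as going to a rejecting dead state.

start=S0; accept=S7; S0-a->S1; S0-b->S2; S1-a->S3; S1-b->S4; S2-a->S5; S2-b->S2; S3-a->S3; S3-b->S3; S4-a->S6; S4-b->S4; S5-a->S3; S5-b->S2; S6-a->S7; S6-b->S4; S7-a->S7; S7-b->S7

Run two small machines in parallel and take their product. The first has 4 states tracking whether the input so far still matches the prefix `ab`; the second has 3 states tracking whether and how much of `aa` has been seen. A product state is a pair (one from each), accepting exactly when both do.
An 8-state machine:
        a   b  
>  S0   S1  S2 
   S1   S3  S4 
   S2   S5  S2 
   S3   S3  S3 
   S4   S6  S4 
   S5   S3  S2 
   S6   S7  S4 
 * S7   S7  S7 
(> = start, * = accepting)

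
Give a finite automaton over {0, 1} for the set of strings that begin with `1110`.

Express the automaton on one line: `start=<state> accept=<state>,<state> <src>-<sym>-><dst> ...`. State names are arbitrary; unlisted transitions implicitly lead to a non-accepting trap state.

start=q0 accept=q4 q0-0->q5 q0-1->q1 q1-0->q5 q1-1->q2 q2-0->q5 q2-1->q3 q3-0->q4 q3-1->q5 q4-0->q4 q4-1->q4 q5-0->q5 q5-1->q5

Check the first 4 symbols one by one: q0 through q3 record how many have matched `1110` so far; any wrong symbol goes to the dead state q5. After all 4 match we enter the accepting sink q4.
With 6 states:
        0   1  
>  q0   q5  q1 
   q1   q5  q2 
   q2   q5  q3 
   q3   q4  q5 
 * q4   q4  q4 
   q5   q5  q5 
(> = start, * = accepting)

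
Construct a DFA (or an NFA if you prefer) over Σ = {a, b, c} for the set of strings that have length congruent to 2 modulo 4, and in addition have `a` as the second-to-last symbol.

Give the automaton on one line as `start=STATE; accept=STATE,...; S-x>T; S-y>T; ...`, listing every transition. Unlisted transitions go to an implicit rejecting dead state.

start=S0; accept=S3; S0-a>S1; S0-b>S2; S0-c>S2; S1-a>S3; S1-b>S3; S1-c>S3; S2-a>S4; S2-b>S4; S2-c>S4; S3-a>S5; S3-b>S5; S3-c>S5; S4-a>S5; S4-b>S5; S4-c>S5; S5-a>S0; S5-b>S0; S5-c>S0

Build one automaton per condition and run them in lockstep. One (4 states) tracks the input length modulo 4; the other (13 states) tracks the last 2 symbols read. Each combined state is a pair, one component from each; accept when both components accept. Minimizing collapses redundant product states.
A 6-state machine:
        a   b   c  
>  S0   S1  S2  S2 
   S1   S3  S3  S3 
   S2   S4  S4  S4 
 * S3   S5  S5  S5 
   S4   S5  S5  S5 
   S5   S0  S0  S0 
(> = start, * = accepting)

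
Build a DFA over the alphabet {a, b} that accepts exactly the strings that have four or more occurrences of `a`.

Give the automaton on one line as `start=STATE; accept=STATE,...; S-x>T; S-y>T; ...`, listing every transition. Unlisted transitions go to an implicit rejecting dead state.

Only the number of `a`s matters, and only up to 5. Make a chain S0 → S1 → S2 → S3 → S4 → S5 advanced by each `a` (with S5 absorbing); every other symbol self-loops. The accepting set is {S4, S5}.
        a   b  
>  S0   S1  S0 
   S1   S2  S1 
   S2   S3  S2 
   S3   S4  S3 
 * S4   S5  S4 
 * S5   S5  S5 
(> = start, * = accepting)

start=S0; accept=S4,S5; S0-a>S1; S0-b>S0; S1-a>S2; S1-b>S1; S2-a>S3; S2-b>S2; S3-a>S4; S3-b>S3; S4-a>S5; S4-b>S4; S5-a>S5; S5-b>S5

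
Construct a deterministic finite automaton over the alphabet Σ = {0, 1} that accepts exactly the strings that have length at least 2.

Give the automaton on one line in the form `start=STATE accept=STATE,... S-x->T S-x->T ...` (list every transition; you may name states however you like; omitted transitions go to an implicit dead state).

start=s0 accept=s2,s3 s0-0->s1 s0-1->s1 s1-0->s2 s1-1->s2 s2-0->s3 s2-1->s3 s3-0->s3 s3-1->s3

Count input length up to 3: every symbol moves from s0 toward s3, which means 'more than 2' and absorbs. Accept from {s2, s3}.
4 states suffice.
        0   1  
>  s0   s1  s1 
   s1   s2  s2 
 * s2   s3  s3 
 * s3   s3  s3 
(> = start, * = accepting)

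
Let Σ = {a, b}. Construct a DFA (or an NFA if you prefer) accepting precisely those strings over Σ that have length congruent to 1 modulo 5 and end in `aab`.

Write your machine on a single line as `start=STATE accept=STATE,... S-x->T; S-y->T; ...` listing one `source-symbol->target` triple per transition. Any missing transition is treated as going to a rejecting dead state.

start=S0; accept=S7; S0-a->S1; S0-b->S1; S1-a->S2; S1-b->S2; S2-a->S3; S2-b->S3; S3-a->S4; S3-b->S5; S4-a->S6; S4-b->S0; S5-a->S0; S5-b->S0; S6-a->S1; S6-b->S7; S7-a->S2; S7-b->S2

Run two small machines in parallel and take their product. The first has 5 states tracking the input length modulo 5; the second has 4 states tracking how much of the suffix `aab` has currently been matched. A product state is a pair (one from each), accepting exactly when both do. Equivalent product states are then merged.
With 8 states:
        a   b  
>  S0   S1  S1 
   S1   S2  S2 
   S2   S3  S3 
   S3   S4  S5 
   S4   S6  S0 
   S5   S0  S0 
   S6   S1  S7 
 * S7   S2  S2 
(> = start, * = accepting)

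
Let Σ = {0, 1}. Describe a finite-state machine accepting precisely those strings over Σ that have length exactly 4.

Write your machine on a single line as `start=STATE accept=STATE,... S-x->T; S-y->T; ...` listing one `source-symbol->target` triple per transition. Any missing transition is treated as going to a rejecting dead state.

start=q0; accept=q4; q0-0->q1; q0-1->q1; q1-0->q2; q1-1->q2; q2-0->q3; q2-1->q3; q3-0->q4; q3-1->q4; q4-0->q5; q4-1->q5; q5-0->q5; q5-1->q5

We only need to distinguish lengths 0, 1, …, 4, and '>4'. Chain q0 → q1 → q2 → q3 → q4 → q5 on every symbol, with q5 looping. Accepting states: {q4}.
        0   1  
>  q0   q1  q1 
   q1   q2  q2 
   q2   q3  q3 
   q3   q4  q4 
 * q4   q5  q5 
   q5   q5  q5 
(> = start, * = accepting)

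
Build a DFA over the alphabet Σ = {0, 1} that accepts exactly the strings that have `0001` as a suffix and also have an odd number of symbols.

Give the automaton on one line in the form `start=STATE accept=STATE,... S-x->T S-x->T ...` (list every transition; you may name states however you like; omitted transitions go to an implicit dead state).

start=s0 accept=s9 s0-0->s1 s0-1->s2 s1-0->s3 s1-1->s0 s2-0->s4 s2-1->s0 s3-0->s5 s3-1->s2 s4-0->s6 s4-1->s2 s5-0->s7 s5-1->s8 s6-0->s7 s6-1->s0 s7-0->s5 s7-1->s9 s8-0->s1 s8-1->s2 s9-0->s4 s9-1->s0

Run two small machines in parallel and take their product. One (5 states) tracks how much of the suffix `0001` has currently been matched; the other (2 states) tracks the input length modulo 2. Each combined state is a pair, one component from each; accept when both components accept.
A 10-state machine:
        0   1  
>  s0   s1  s2 
   s1   s3  s0 
   s2   s4  s0 
   s3   s5  s2 
   s4   s6  s2 
   s5   s7  s8 
   s6   s7  s0 
   s7   s5  s9 
   s8   s1  s2 
 * s9   s4  s0 
(> = start, * = accepting)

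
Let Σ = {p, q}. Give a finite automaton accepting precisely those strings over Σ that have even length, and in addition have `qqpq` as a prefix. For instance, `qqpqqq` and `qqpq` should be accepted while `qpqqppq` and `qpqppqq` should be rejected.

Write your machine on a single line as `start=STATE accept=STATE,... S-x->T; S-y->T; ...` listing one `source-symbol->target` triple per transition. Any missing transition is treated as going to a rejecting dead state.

start=S0; accept=S6; S0-p->S1; S0-q->S2; S1-p->S3; S1-q->S3; S2-p->S3; S2-q->S4; S3-p->S1; S3-q->S1; S4-p->S5; S4-q->S1; S5-p->S3; S5-q->S6; S6-p->S7; S6-q->S7; S7-p->S6; S7-q->S6

Handle the two conditions separately and then intersect. The first has 2 states tracking the input length modulo 2; the second has 6 states tracking whether the input so far still matches the prefix `qqpq`. A product state is a pair (one from each), accepting exactly when both do.
An 8-state machine:
        p   q  
>  S0   S1  S2 
   S1   S3  S3 
   S2   S3  S4 
   S3   S1  S1 
   S4   S5  S1 
   S5   S3  S6 
 * S6   S7  S7 
   S7   S6  S6 
(> = start, * = accepting)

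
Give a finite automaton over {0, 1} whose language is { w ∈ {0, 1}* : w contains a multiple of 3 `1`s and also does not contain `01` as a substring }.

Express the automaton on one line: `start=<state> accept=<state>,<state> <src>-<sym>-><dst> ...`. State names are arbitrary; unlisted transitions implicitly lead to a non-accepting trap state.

Handle the two conditions separately and then intersect. One (3 states) tracks the count of `1`s modulo 3; the other (3 states) tracks partial matches of the forbidden pattern `01`. Each combined state is a pair, one component from each; accept when both components accept.
9 states suffice.
        0   1  
>* S0   S1  S2 
 * S1   S1  S3 
   S2   S4  S5 
   S3   S3  S6 
   S4   S4  S6 
   S5   S7  S0 
   S6   S6  S8 
   S7   S7  S8 
   S8   S8  S3 
(> = start, * = accepting)

start=S0 accept=S0,S1 S0-0->S1 S0-1->S2 S1-0->S1 S1-1->S3 S2-0->S4 S2-1->S5 S3-0->S3 S3-1->S6 S4-0->S4 S4-1->S6 S5-0->S7 S5-1->S0 S6-0->S6 S6-1->S8 S7-0->S7 S7-1->S8 S8-0->S8 S8-1->S3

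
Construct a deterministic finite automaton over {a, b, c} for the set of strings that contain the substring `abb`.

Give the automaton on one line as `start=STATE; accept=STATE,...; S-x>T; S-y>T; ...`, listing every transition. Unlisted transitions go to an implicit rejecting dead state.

States s0..s2 record the length of the longest prefix of `abb` that matches the current input suffix. Reaching s3 means `abb` has been seen, and we stay there forever. Accept from s3.
With 4 states:
        a   b   c  
>  s0   s1  s0  s0 
   s1   s1  s2  s0 
   s2   s1  s3  s0 
 * s3   s3  s3  s3 
(> = start, * = accepting)

start=s0; accept=s3; s0-a>s1; s0-b>s0; s0-c>s0; s1-a>s1; s1-b>s2; s1-c>s0; s2-a>s1; s2-b>s3; s2-c>s0; s3-a>s3; s3-b>s3; s3-c>s3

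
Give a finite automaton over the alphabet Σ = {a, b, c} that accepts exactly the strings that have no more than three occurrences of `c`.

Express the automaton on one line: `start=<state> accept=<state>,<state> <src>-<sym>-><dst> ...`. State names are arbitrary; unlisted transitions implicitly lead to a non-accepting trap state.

Only the number of `c`s matters, and only up to 4. Make a chain q0 → q1 → q2 → q3 → q4 advanced by each `c` (with q4 absorbing); every other symbol self-loops. The accepting set is {q0, q1, q2, q3}.
With 5 states:
        a   b   c  
>* q0   q0  q0  q1 
 * q1   q1  q1  q2 
 * q2   q2  q2  q3 
 * q3   q3  q3  q4 
   q4   q4  q4  q4 
(> = start, * = accepting)

start=q0 accept=q0,q1,q2,q3 q0-a->q0 q0-b->q0 q0-c->q1 q1-a->q1 q1-b->q1 q1-c->q2 q2-a->q2 q2-b->q2 q2-c->q3 q3-a->q3 q3-b->q3 q3-c->q4 q4-a->q4 q4-b->q4 q4-c->q4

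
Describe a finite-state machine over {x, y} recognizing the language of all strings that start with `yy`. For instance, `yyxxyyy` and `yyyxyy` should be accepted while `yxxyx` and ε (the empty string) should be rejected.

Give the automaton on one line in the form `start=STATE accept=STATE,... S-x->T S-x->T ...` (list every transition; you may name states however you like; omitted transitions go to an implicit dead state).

Walk along `yy` while the input agrees: from q0 take `y` to q1, and so on. Any deviation drops to the rejecting sink q3. Once q2 is reached the prefix is confirmed and every continuation is accepted.
4 states suffice.
        x   y  
>  q0   q3  q1 
   q1   q3  q2 
 * q2   q2  q2 
   q3   q3  q3 
(> = start, * = accepting)

start=q0 accept=q2 q0-x->q3 q0-y->q1 q1-x->q3 q1-y->q2 q2-x->q2 q2-y->q2 q3-x->q3 q3-y->q3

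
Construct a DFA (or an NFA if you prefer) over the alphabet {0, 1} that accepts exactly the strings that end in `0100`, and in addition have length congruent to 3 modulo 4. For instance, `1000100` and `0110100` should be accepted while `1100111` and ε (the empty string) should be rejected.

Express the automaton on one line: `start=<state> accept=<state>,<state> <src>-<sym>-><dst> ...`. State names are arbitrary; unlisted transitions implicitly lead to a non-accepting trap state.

Run two small machines in parallel and take their product. One (5 states) tracks how much of the suffix `0100` has currently been matched; the other (4 states) tracks the input length modulo 4. Each combined state is a pair, one component from each; accept when both components accept.
A 20-state machine:
       0  1 
>  A   B  C 
   B   D  E 
   C   D  F 
   D   G  H 
   E   I  J 
   F   G  J 
   G   K  L 
   H   M  A 
   I   N  L 
   J   K  A 
   K   B  O 
   L   P  C 
   M   Q  O 
   N   B  O 
   O   R  F 
   P   S  E 
   Q   D  E 
   R   T  H 
   S   G  H 
 * T   K  L 
(> = start, * = accepting)

start=A accept=T A-0->B A-1->C B-0->D B-1->E C-0->D C-1->F D-0->G D-1->H E-0->I E-1->J F-0->G F-1->J G-0->K G-1->L H-0->M H-1->A I-0->N I-1->L J-0->K J-1->A K-0->B K-1->O L-0->P L-1->C M-0->Q M-1->O N-0->B N-1->O O-0->R O-1->F P-0->S P-1->E Q-0->D Q-1->E R-0->T R-1->H S-0->G S-1->H T-0->K T-1->L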